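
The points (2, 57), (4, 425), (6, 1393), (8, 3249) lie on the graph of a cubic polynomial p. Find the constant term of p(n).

1

Write p(n) = an^3 + bn^2 + cn + d. Substituting each data point gives a linear system:
  8a + 4b + 2c + d = 57
  64a + 16b + 4c + d = 425
  216a + 36b + 6c + d = 1393
  512a + 64b + 8c + d = 3249
Solving the system yields a = 6, b = 3, c = -2, d = 1.
So p(n) = 6n³ + 3n² - 2n + 1.
The constant term is 1.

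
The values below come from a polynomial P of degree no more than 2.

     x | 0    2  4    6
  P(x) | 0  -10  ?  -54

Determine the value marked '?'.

The 3 known points determine the degree-2 polynomial uniquely.
Write P(x) = ax^2 + bx + c. Substituting each data point gives a linear system:
  c = 0
  4a + 2b + c = -10
  36a + 6b + c = -54
Solving the system yields a = -1, b = -3, c = 0.
So P(x) = -x² - 3x.
Then P(4) = -28.

-28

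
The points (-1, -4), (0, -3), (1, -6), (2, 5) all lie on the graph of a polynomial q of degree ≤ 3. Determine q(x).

q(x) = 3x^3 - 2x^2 - 4x - 3

Write q(x) = ax^3 + bx^2 + cx + d. Substituting each data point gives a linear system:
  -a + b - c + d = -4
  d = -3
  a + b + c + d = -6
  8a + 4b + 2c + d = 5
Solving the system yields a = 3, b = -2, c = -4, d = -3.
So q(x) = 3x^3 - 2x^2 - 4x - 3.
Check: q(2) = 5. ✓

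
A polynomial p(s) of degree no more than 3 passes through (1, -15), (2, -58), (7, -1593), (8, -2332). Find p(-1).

Write p(s) = as^3 + bs^2 + cs + d. Substituting each data point gives a linear system:
  a + b + c + d = -15
  8a + 4b + 2c + d = -58
  343a + 49b + 7c + d = -1593
  512a + 64b + 8c + d = -2332
Solving the system yields a = -4, b = -4, c = -3, d = -4.
So p(s) = -4s^3 - 4s^2 - 3s - 4.
Then p(-1) = -1.

-1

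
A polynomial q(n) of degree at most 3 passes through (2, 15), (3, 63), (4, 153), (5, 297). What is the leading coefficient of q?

2

Write q(n) = an^3 + bn^2 + cn + d. Substituting each data point gives a linear system:
  8a + 4b + 2c + d = 15
  27a + 9b + 3c + d = 63
  64a + 16b + 4c + d = 153
  125a + 25b + 5c + d = 297
Solving the system yields a = 2, b = 3, c = -5, d = -3.
So q(n) = 2n³ + 3n² - 5n - 3.
The leading coefficient is 2.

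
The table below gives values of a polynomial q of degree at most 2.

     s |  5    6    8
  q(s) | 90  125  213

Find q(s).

q(s) = 3s^2 + 2s + 5

Write q(s) = as^2 + bs + c. Substituting each data point gives a linear system:
  25a + 5b + c = 90
  36a + 6b + c = 125
  64a + 8b + c = 213
Solving the system yields a = 3, b = 2, c = 5.
So q(s) = 3s^2 + 2s + 5.
Check: q(8) = 213. ✓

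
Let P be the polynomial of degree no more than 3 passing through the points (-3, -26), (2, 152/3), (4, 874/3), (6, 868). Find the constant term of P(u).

2

Write P(u) = au^3 + bu^2 + cu + d. Substituting each data point gives a linear system:
  -27a + 9b - 3c + d = -26
  8a + 4b + 2c + d = 152/3
  64a + 16b + 4c + d = 874/3
  216a + 36b + 6c + d = 868
Solving the system yields a = 3, b = 6, c = 1/3, d = 2.
So P(u) = 3u³ + 6u² + (1/3)u + 2.
The constant term is 2.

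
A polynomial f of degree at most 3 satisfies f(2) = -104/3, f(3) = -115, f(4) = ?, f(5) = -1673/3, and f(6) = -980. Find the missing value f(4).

On equispaced nodes a degree-3 polynomial has vanishing fourth forward difference, so
  f(2) - 4·f(3) + 6·f(4) - 4·f(5) + f(6) = 0.
Substituting the known values and solving for f(4):
  6·f(4) = -1676
  f(4) = -838/3.

-838/3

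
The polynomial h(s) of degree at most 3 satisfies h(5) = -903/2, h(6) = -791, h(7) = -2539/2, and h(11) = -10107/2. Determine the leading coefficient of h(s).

Write h(s) = as^3 + bs^2 + cs + d. Substituting each data point gives a linear system:
  125a + 25b + 5c + d = -903/2
  216a + 36b + 6c + d = -791
  343a + 49b + 7c + d = -2539/2
  1331a + 121b + 11c + d = -10107/2
Solving the system yields a = -4, b = 5/2, c = -3, d = 1.
So h(s) = -4s^3 + (5/2)s^2 - 3s + 1.
The leading coefficient is -4.

-4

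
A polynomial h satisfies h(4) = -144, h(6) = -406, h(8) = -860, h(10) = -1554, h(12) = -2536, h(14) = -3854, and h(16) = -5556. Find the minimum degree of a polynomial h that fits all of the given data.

3

Forward differences of the values at x = 4, 6, 8, 10, 12, 14, 16:
  h  : -144  -406  -860  -1554  -2536  -3854  -5556
  Δ  : -262  -454  -694  -982  -1318  -1702
  Δ^2: -192  -240  -288  -336  -384
  Δ^3: -48  -48  -48  -48
  Δ^4: 0  0  0
  Δ^5: 0  0
  Δ^6: 0
The third differences are constant (-48) and nonzero, while all higher differences vanish, so the minimal degree is 3.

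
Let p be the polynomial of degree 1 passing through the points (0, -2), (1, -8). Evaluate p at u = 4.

-26

Using the Lagrange interpolation formula with nodes 0, 1:
  L_0(u) = (u - 1) / -1
  L_1(u) = u / 1
Then p(u) = -2·L_0(u) - 8·L_1(u).
Expanding and collecting terms gives p(u) = -6u - 2.
Evaluating at u = 4: p(4) = -26.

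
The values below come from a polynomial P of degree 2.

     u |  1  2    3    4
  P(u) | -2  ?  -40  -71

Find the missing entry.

The 3 known points determine the degree-2 polynomial uniquely.
Write P(u) = au^2 + bu + c. Substituting each data point gives a linear system:
  a + b + c = -2
  9a + 3b + c = -40
  16a + 4b + c = -71
Solving the system yields a = -4, b = -3, c = 5.
So P(u) = -4u^2 - 3u + 5.
Then P(2) = -17.

-17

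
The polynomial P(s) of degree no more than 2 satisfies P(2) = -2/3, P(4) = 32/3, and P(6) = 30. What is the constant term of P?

Write P(s) = as^2 + bs + c. Substituting each data point gives a linear system:
  4a + 2b + c = -2/3
  16a + 4b + c = 32/3
  36a + 6b + c = 30
Solving the system yields a = 1, b = -1/3, c = -4.
So P(s) = s^2 - (1/3)s - 4.
The constant term is -4.

-4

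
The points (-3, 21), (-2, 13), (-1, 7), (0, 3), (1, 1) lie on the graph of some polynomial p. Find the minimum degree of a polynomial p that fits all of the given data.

2

Forward differences of the values at t = -3, -2, -1, 0, 1:
  p  : 21  13  7  3  1
  Δ  : -8  -6  -4  -2
  Δ^2: 2  2  2
  Δ^3: 0  0
  Δ^4: 0
The second differences are constant (2) and nonzero, while all higher differences vanish, so the minimal degree is 2.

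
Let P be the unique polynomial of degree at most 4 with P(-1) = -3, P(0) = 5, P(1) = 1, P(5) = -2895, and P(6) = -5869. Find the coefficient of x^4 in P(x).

-4

Write P(x) = ax^4 + bx^3 + cx^2 + dx + e. Substituting each data point gives a linear system:
  a - b + c - d + e = -3
  e = 5
  a + b + c + d + e = 1
  625a + 125b + 25c + 5d + e = -2895
  1296a + 216b + 36c + 6d + e = -5869
Solving the system yields a = -4, b = -3, c = -2, d = 5, e = 5.
So P(x) = -4x⁴ - 3x³ - 2x² + 5x + 5.
The leading coefficient is -4.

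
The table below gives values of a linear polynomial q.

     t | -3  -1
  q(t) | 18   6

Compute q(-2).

Using the Lagrange interpolation formula with nodes -3, -1:
  L_0(t) = (t + 1) / -2
  L_1(t) = (t + 3) / 2
Then q(t) = 18·L_0(t) + 6·L_1(t).
Expanding and collecting terms gives q(t) = -6t.
Evaluating at t = -2: q(-2) = 12.

12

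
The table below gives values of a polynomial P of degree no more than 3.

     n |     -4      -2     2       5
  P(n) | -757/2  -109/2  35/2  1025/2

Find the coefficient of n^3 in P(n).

Write P(n) = an^3 + bn^2 + cn + d. Substituting each data point gives a linear system:
  -64a + 16b - 4c + d = -757/2
  -8a + 4b - 2c + d = -109/2
  8a + 4b + 2c + d = 35/2
  125a + 25b + 5c + d = 1025/2
Solving the system yields a = 5, b = -4, c = -2, d = -5/2.
So P(n) = 5n^3 - 4n^2 - 2n - 5/2.
The leading coefficient is 5.

5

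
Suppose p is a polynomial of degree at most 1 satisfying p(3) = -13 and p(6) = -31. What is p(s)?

Using the Lagrange interpolation formula with nodes 3, 6:
  L_0(s) = (s - 6) / -3
  L_1(s) = (s - 3) / 3
Then p(s) = -13·L_0(s) - 31·L_1(s).
Expanding and collecting terms gives p(s) = -6s + 5.
Check: p(3) = -13. ✓

p(s) = -6s + 5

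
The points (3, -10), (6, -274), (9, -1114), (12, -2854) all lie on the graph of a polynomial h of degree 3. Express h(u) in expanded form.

h(u) = -2u^3 + 4u^2 + 2u + 2

Using the Lagrange interpolation formula with nodes 3, 6, 9, 12:
  L_0(u) = (u - 6)(u - 9)(u - 12) / -162
  L_1(u) = (u - 3)(u - 9)(u - 12) / 54
  L_2(u) = (u - 3)(u - 6)(u - 12) / -54
  L_3(u) = (u - 3)(u - 6)(u - 9) / 162
Then h(u) = -10·L_0(u) - 274·L_1(u) - 1114·L_2(u) - 2854·L_3(u).
Expanding and collecting terms gives h(u) = -2u^3 + 4u^2 + 2u + 2.
Check: h(12) = -2854. ✓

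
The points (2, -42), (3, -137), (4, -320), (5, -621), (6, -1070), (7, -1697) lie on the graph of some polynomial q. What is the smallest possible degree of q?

Forward differences of the values at u = 2, 3, 4, 5, 6, 7:
  q  : -42  -137  -320  -621  -1070  -1697
  Δ  : -95  -183  -301  -449  -627
  Δ^2: -88  -118  -148  -178
  Δ^3: -30  -30  -30
  Δ^4: 0  0
  Δ^5: 0
The third differences are constant (-30) and nonzero, while all higher differences vanish, so the minimal degree is 3.

3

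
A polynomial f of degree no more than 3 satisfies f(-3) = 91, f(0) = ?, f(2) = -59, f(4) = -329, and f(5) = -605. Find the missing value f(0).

The 4 known points determine the degree-3 polynomial uniquely.
Write f(u) = au^3 + bu^2 + cu + d. Substituting each data point gives a linear system:
  -27a + 9b - 3c + d = 91
  8a + 4b + 2c + d = -59
  64a + 16b + 4c + d = -329
  125a + 25b + 5c + d = -605
Solving the system yields a = -4, b = -3, c = -5, d = -5.
So f(u) = -4u^3 - 3u^2 - 5u - 5.
Then f(0) = -5.

-5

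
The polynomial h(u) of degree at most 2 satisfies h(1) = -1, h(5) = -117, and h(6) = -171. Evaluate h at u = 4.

Using the Lagrange interpolation formula with nodes 1, 5, 6:
  L_0(u) = (u - 5)(u - 6) / 20
  L_1(u) = (u - 1)(u - 6) / -4
  L_2(u) = (u - 1)(u - 5) / 5
Then h(u) = -1·L_0(u) - 117·L_1(u) - 171·L_2(u).
Expanding and collecting terms gives h(u) = -5u² + u + 3.
Evaluating at u = 4: h(4) = -73.

-73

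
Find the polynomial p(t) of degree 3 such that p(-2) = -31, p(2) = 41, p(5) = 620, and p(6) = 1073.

p(t) = 5t^3 - 2t + 5

Write p(t) = at^3 + bt^2 + ct + d. Substituting each data point gives a linear system:
  -8a + 4b - 2c + d = -31
  8a + 4b + 2c + d = 41
  125a + 25b + 5c + d = 620
  216a + 36b + 6c + d = 1073
Solving the system yields a = 5, b = 0, c = -2, d = 5.
So p(t) = 5t³ - 2t + 5.
Check: p(6) = 1073. ✓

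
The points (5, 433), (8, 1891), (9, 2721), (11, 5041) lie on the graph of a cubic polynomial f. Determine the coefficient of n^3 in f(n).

4

Write f(n) = an^3 + bn^2 + cn + d. Substituting each data point gives a linear system:
  125a + 25b + 5c + d = 433
  512a + 64b + 8c + d = 1891
  729a + 81b + 9c + d = 2721
  1331a + 121b + 11c + d = 5041
Solving the system yields a = 4, b = -2, c = -4, d = 3.
So f(n) = 4n³ - 2n² - 4n + 3.
The leading coefficient is 4.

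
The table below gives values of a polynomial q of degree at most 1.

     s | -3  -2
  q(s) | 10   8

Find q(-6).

16

Using the Lagrange interpolation formula with nodes -3, -2:
  L_0(s) = (s + 2) / -1
  L_1(s) = (s + 3) / 1
Then q(s) = 10·L_0(s) + 8·L_1(s).
Expanding and collecting terms gives q(s) = -2s + 4.
Evaluating at s = -6: q(-6) = 16.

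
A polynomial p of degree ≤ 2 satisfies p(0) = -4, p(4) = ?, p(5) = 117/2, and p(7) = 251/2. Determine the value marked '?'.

34

The 3 known points determine the degree-2 polynomial uniquely.
Write p(u) = au^2 + bu + c. Substituting each data point gives a linear system:
  c = -4
  25a + 5b + c = 117/2
  49a + 7b + c = 251/2
Solving the system yields a = 3, b = -5/2, c = -4.
So p(u) = 3u^2 - (5/2)u - 4.
Then p(4) = 34.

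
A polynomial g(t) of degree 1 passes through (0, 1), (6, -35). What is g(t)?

Write g(t) = at + b. Substituting each data point gives a linear system:
  b = 1
  6a + b = -35
Solving the system yields a = -6, b = 1.
So g(t) = -6t + 1.
Check: g(0) = 1. ✓

g(t) = -6t + 1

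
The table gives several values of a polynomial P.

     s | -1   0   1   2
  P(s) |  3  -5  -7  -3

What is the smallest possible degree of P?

2

Forward differences of the values at s = -1, 0, 1, 2:
  P  : 3  -5  -7  -3
  Δ  : -8  -2  4
  Δ^2: 6  6
  Δ^3: 0
The second differences are constant (6) and nonzero, while all higher differences vanish, so the minimal degree is 2.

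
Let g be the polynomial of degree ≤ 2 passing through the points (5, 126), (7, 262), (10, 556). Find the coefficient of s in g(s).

Write g(s) = as^2 + bs + c. Substituting each data point gives a linear system:
  25a + 5b + c = 126
  49a + 7b + c = 262
  100a + 10b + c = 556
Solving the system yields a = 6, b = -4, c = -4.
So g(s) = 6s^2 - 4s - 4.
The coefficient of s is -4.

-4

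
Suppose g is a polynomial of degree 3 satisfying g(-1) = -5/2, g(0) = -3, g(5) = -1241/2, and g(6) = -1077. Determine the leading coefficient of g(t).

Write g(t) = at^3 + bt^2 + ct + d. Substituting each data point gives a linear system:
  -a + b - c + d = -5/2
  d = -3
  125a + 25b + 5c + d = -1241/2
  216a + 36b + 6c + d = -1077
Solving the system yields a = -5, b = -1/2, c = 4, d = -3.
So g(t) = -5t³ - (1/2)t² + 4t - 3.
The leading coefficient is -5.

-5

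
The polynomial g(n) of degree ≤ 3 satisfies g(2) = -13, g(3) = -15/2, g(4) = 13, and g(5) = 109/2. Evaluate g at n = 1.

Using the Lagrange interpolation formula with nodes 2, 3, 4, 5:
  L_0(n) = (n - 3)(n - 4)(n - 5) / -6
  L_1(n) = (n - 2)(n - 4)(n - 5) / 2
  L_2(n) = (n - 2)(n - 3)(n - 5) / -2
  L_3(n) = (n - 2)(n - 3)(n - 4) / 6
Then g(n) = -13·L_0(n) - 15/2·L_1(n) + 13·L_2(n) + 109/2·L_3(n).
Expanding and collecting terms gives g(n) = n³ - (3/2)n² - 6n - 3.
Evaluating at n = 1: g(1) = -19/2.

-19/2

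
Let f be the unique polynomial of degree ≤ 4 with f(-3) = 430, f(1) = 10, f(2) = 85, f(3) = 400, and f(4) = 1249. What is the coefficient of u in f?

4

Write f(u) = au^4 + bu^3 + cu^2 + du + e. Substituting each data point gives a linear system:
  81a - 27b + 9c - 3d + e = 430
  a + b + c + d + e = 10
  16a + 8b + 4c + 2d + e = 85
  81a + 27b + 9c + 3d + e = 400
  256a + 64b + 16c + 4d + e = 1249
Solving the system yields a = 5, b = -1, c = 1, d = 4, e = 1.
So f(u) = 5u^4 - u^3 + u^2 + 4u + 1.
The coefficient of u is 4.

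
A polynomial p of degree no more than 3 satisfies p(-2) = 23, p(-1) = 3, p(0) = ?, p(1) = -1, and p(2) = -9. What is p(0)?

-1

On equispaced nodes a degree-3 polynomial has vanishing fourth forward difference, so
  p(-2) - 4·p(-1) + 6·p(0) - 4·p(1) + p(2) = 0.
Substituting the known values and solving for p(0):
  6·p(0) = -6
  p(0) = -1.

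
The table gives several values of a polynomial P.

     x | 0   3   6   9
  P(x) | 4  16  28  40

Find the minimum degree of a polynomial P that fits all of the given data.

1

Forward differences of the values at x = 0, 3, 6, 9:
  P  : 4  16  28  40
  Δ  : 12  12  12
  Δ^2: 0  0
  Δ^3: 0
The first differences are constant (12) and nonzero, while all higher differences vanish, so the minimal degree is 1.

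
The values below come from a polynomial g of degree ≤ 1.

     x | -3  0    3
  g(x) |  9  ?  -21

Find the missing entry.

-6

The 2 known points determine the degree-1 polynomial uniquely.
Write g(x) = ax + b. Substituting each data point gives a linear system:
  -3a + b = 9
  3a + b = -21
Solving the system yields a = -5, b = -6.
So g(x) = -5x - 6.
Then g(0) = -6.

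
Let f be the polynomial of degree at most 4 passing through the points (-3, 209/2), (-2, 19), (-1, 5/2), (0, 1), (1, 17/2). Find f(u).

f(u) = 2u^4 + 3u^3 + (5/2)u^2 + 1

Write f(u) = au^4 + bu^3 + cu^2 + du + e. Substituting each data point gives a linear system:
  81a - 27b + 9c - 3d + e = 209/2
  16a - 8b + 4c - 2d + e = 19
  a - b + c - d + e = 5/2
  e = 1
  a + b + c + d + e = 17/2
Solving the system yields a = 2, b = 3, c = 5/2, d = 0, e = 1.
So f(u) = 2u^4 + 3u^3 + (5/2)u^2 + 1.
Check: f(-3) = 209/2. ✓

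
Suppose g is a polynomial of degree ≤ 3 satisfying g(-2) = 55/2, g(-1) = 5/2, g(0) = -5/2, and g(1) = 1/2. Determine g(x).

Using the Lagrange interpolation formula with nodes -2, -1, 0, 1:
  L_0(x) = (x + 1)x(x - 1) / -6
  L_1(x) = (x + 2)x(x - 1) / 2
  L_2(x) = (x + 2)(x + 1)(x - 1) / -2
  L_3(x) = (x + 2)(x + 1)x / 6
Then g(x) = 55/2·L_0(x) + 5/2·L_1(x) - 5/2·L_2(x) + 1/2·L_3(x).
Expanding and collecting terms gives g(x) = -2x^3 + 4x^2 + x - 5/2.
Check: g(-1) = 5/2. ✓

g(x) = -2x^3 + 4x^2 + x - 5/2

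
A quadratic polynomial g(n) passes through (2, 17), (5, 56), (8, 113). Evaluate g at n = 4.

Write g(n) = an^2 + bn + c. Substituting each data point gives a linear system:
  4a + 2b + c = 17
  25a + 5b + c = 56
  64a + 8b + c = 113
Solving the system yields a = 1, b = 6, c = 1.
So g(n) = n^2 + 6n + 1.
Then g(4) = 41.

41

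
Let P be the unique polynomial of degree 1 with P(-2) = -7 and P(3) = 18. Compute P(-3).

Using the Lagrange interpolation formula with nodes -2, 3:
  L_0(x) = (x - 3) / -5
  L_1(x) = (x + 2) / 5
Then P(x) = -7·L_0(x) + 18·L_1(x).
Expanding and collecting terms gives P(x) = 5x + 3.
Evaluating at x = -3: P(-3) = -12.

-12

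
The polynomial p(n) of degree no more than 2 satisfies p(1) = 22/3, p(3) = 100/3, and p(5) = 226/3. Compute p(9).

Forward differences of the values at n = 1, 3, 5:
  p  : 22/3  100/3  226/3
  Δ  : 26  42
  Δ^2: 16
The second differences are constant, confirming degree 2.
Interpolating (Newton forward form) and evaluating at n = 9 gives p(9) = 622/3.

622/3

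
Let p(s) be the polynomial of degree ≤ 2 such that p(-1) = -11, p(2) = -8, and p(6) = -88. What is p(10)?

Write p(s) = as^2 + bs + c. Substituting each data point gives a linear system:
  a - b + c = -11
  4a + 2b + c = -8
  36a + 6b + c = -88
Solving the system yields a = -3, b = 4, c = -4.
So p(s) = -3s² + 4s - 4.
Then p(10) = -264.

-264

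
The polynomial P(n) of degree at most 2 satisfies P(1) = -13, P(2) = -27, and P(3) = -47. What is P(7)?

Forward differences of the values at n = 1, 2, 3:
  P  : -13  -27  -47
  Δ  : -14  -20
  Δ^2: -6
The second differences are constant, confirming degree 2.
Interpolating (Newton forward form) and evaluating at n = 7 gives P(7) = -187.

-187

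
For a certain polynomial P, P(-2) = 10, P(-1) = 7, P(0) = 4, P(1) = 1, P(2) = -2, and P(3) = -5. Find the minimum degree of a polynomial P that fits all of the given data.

Forward differences of the values at x = -2, -1, 0, 1, 2, 3:
  P  : 10  7  4  1  -2  -5
  Δ  : -3  -3  -3  -3  -3
  Δ^2: 0  0  0  0
  Δ^3: 0  0  0
  Δ^4: 0  0
  Δ^5: 0
The first differences are constant (-3) and nonzero, while all higher differences vanish, so the minimal degree is 1.

1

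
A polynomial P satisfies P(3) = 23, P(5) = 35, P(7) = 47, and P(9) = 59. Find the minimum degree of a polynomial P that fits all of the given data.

1

Forward differences of the values at n = 3, 5, 7, 9:
  P  : 23  35  47  59
  Δ  : 12  12  12
  Δ^2: 0  0
  Δ^3: 0
The first differences are constant (12) and nonzero, while all higher differences vanish, so the minimal degree is 1.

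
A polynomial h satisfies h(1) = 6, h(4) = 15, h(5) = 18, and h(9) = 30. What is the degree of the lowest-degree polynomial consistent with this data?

1

Divided differences on the nodes 1, 4, 5, 9:
  order 0: 6  15  18  30
  order 1: 3  3  3
  order 2: 0  0
  order 3: 0
The order-1 divided differences are all 3 (nonzero) and every higher order vanishes, so the data lies on a polynomial of degree exactly 1.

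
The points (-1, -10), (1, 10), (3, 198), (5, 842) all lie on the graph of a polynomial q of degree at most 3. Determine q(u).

Write q(u) = au^3 + bu^2 + cu + d. Substituting each data point gives a linear system:
  -a + b - c + d = -10
  a + b + c + d = 10
  27a + 9b + 3c + d = 198
  125a + 25b + 5c + d = 842
Solving the system yields a = 6, b = 3, c = 4, d = -3.
So q(u) = 6u^3 + 3u^2 + 4u - 3.
Check: q(5) = 842. ✓

q(u) = 6u^3 + 3u^2 + 4u - 3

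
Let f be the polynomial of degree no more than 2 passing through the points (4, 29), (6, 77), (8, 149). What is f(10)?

Using the Lagrange interpolation formula with nodes 4, 6, 8:
  L_0(t) = (t - 6)(t - 8) / 8
  L_1(t) = (t - 4)(t - 8) / -4
  L_2(t) = (t - 4)(t - 6) / 8
Then f(t) = 29·L_0(t) + 77·L_1(t) + 149·L_2(t).
Expanding and collecting terms gives f(t) = 3t^2 - 6t + 5.
Evaluating at t = 10: f(10) = 245.

245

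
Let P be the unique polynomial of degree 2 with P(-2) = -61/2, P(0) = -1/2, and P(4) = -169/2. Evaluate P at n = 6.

Using the Lagrange interpolation formula with nodes -2, 0, 4:
  L_0(n) = n(n - 4) / 12
  L_1(n) = (n + 2)(n - 4) / -8
  L_2(n) = (n + 2)n / 24
Then P(n) = -61/2·L_0(n) - 1/2·L_1(n) - 169/2·L_2(n).
Expanding and collecting terms gives P(n) = -6n^2 + 3n - 1/2.
Evaluating at n = 6: P(6) = -397/2.

-397/2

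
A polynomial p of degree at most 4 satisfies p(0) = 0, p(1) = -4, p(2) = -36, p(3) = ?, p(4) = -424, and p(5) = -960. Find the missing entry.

-150

The 5 known points determine the degree-4 polynomial uniquely.
Write p(x) = ax^4 + bx^3 + cx^2 + dx + e. Substituting each data point gives a linear system:
  e = 0
  a + b + c + d + e = -4
  16a + 8b + 4c + 2d + e = -36
  256a + 64b + 16c + 4d + e = -424
  625a + 125b + 25c + 5d + e = -960
Solving the system yields a = -1, b = -3, c = 2, d = -2, e = 0.
So p(x) = -x^4 - 3x^3 + 2x^2 - 2x.
Then p(3) = -150.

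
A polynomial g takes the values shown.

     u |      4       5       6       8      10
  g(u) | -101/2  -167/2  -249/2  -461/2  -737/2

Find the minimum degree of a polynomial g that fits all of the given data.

Divided differences on the nodes 4, 5, 6, 8, 10:
  order 0: -101/2  -167/2  -249/2  -461/2  -737/2
  order 1: -33  -41  -53  -69
  order 2: -4  -4  -4
  order 3: 0  0
  order 4: 0
The order-2 divided differences are all -4 (nonzero) and every higher order vanishes, so the data lies on a polynomial of degree exactly 2.

2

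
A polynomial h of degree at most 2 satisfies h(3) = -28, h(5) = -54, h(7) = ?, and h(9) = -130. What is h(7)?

The 3 known points determine the degree-2 polynomial uniquely.
Write h(x) = ax^2 + bx + c. Substituting each data point gives a linear system:
  9a + 3b + c = -28
  25a + 5b + c = -54
  81a + 9b + c = -130
Solving the system yields a = -1, b = -5, c = -4.
So h(x) = -x^2 - 5x - 4.
Then h(7) = -88.

-88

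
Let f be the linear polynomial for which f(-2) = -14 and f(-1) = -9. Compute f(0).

Using the Lagrange interpolation formula with nodes -2, -1:
  L_0(s) = (s + 1) / -1
  L_1(s) = (s + 2) / 1
Then f(s) = -14·L_0(s) - 9·L_1(s).
Expanding and collecting terms gives f(s) = 5s - 4.
Evaluating at s = 0: f(0) = -4.

-4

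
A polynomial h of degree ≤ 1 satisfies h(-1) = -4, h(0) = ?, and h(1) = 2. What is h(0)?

-1

On equispaced nodes a degree-1 polynomial has vanishing second forward difference, so
  h(-1) - 2·h(0) + h(1) = 0.
Substituting the known values and solving for h(0):
  -2·h(0) = 2
  h(0) = -1.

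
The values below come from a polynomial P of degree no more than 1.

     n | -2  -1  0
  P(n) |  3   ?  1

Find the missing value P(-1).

The 2 known points determine the degree-1 polynomial uniquely.
Write P(n) = an + b. Substituting each data point gives a linear system:
  -2a + b = 3
  b = 1
Solving the system yields a = -1, b = 1.
So P(n) = -n + 1.
Then P(-1) = 2.

2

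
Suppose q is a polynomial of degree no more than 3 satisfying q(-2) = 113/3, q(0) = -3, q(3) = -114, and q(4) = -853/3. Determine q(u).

Using the Lagrange interpolation formula with nodes -2, 0, 3, 4:
  L_0(u) = u(u - 3)(u - 4) / -60
  L_1(u) = (u + 2)(u - 3)(u - 4) / 24
  L_2(u) = (u + 2)u(u - 4) / -15
  L_3(u) = (u + 2)u(u - 3) / 24
Then q(u) = 113/3·L_0(u) - 3·L_1(u) - 114·L_2(u) - 853/3·L_3(u).
Expanding and collecting terms gives q(u) = -5u^3 + (5/3)u^2 + 3u - 3.
Check: q(4) = -853/3. ✓

q(u) = -5u^3 + (5/3)u^2 + 3u - 3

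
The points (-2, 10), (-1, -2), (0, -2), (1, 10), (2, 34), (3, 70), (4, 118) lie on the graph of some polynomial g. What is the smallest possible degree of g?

Forward differences of the values at n = -2, -1, 0, 1, 2, 3, 4:
  g  : 10  -2  -2  10  34  70  118
  Δ  : -12  0  12  24  36  48
  Δ^2: 12  12  12  12  12
  Δ^3: 0  0  0  0
  Δ^4: 0  0  0
  Δ^5: 0  0
  Δ^6: 0
The second differences are constant (12) and nonzero, while all higher differences vanish, so the minimal degree is 2.

2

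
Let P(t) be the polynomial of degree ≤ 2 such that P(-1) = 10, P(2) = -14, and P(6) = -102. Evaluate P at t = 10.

Write P(t) = at^2 + bt + c. Substituting each data point gives a linear system:
  a - b + c = 10
  4a + 2b + c = -14
  36a + 6b + c = -102
Solving the system yields a = -2, b = -6, c = 6.
So P(t) = -2t^2 - 6t + 6.
Then P(10) = -254.

-254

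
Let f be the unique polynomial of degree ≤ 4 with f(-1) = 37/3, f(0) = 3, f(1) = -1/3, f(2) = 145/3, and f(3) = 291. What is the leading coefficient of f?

Write f(u) = au^4 + bu^3 + cu^2 + du + e. Substituting each data point gives a linear system:
  a - b + c - d + e = 37/3
  e = 3
  a + b + c + d + e = -1/3
  16a + 8b + 4c + 2d + e = 145/3
  81a + 27b + 9c + 3d + e = 291
Solving the system yields a = 4, b = -1/3, c = -1, d = -6, e = 3.
So f(u) = 4u^4 - (1/3)u^3 - u^2 - 6u + 3.
The leading coefficient is 4.

4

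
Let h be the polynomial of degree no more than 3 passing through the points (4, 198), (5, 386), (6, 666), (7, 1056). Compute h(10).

Forward differences of the values at s = 4, 5, 6, 7:
  h  : 198  386  666  1056
  Δ  : 188  280  390
  Δ^2: 92  110
  Δ^3: 18
The third differences are constant, confirming degree 3.
Interpolating (Newton forward form) and evaluating at s = 10 gives h(10) = 3066.

3066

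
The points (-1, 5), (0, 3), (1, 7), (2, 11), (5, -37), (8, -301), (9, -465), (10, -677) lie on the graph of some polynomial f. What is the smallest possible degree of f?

Divided differences on the nodes -1, 0, 1, 2, 5, 8, 9, 10:
  order 0: 5  3  7  11  -37  -301  -465  -677
  order 1: -2  4  4  -16  -88  -164  -212
  order 2: 3  0  -5  -12  -19  -24
  order 3: -1  -1  -1  -1  -1
  order 4: 0  0  0  0
  order 5: 0  0  0
  order 6: 0  0
  order 7: 0
The order-3 divided differences are all -1 (nonzero) and every higher order vanishes, so the data lies on a polynomial of degree exactly 3.

3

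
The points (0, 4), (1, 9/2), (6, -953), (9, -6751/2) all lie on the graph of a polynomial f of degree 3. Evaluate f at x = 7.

-3093/2

Write f(x) = ax^3 + bx^2 + cx + d. Substituting each data point gives a linear system:
  d = 4
  a + b + c + d = 9/2
  216a + 36b + 6c + d = -953
  729a + 81b + 9c + d = -6751/2
Solving the system yields a = -5, b = 3, c = 5/2, d = 4.
So f(x) = -5x³ + 3x² + (5/2)x + 4.
Then f(7) = -3093/2.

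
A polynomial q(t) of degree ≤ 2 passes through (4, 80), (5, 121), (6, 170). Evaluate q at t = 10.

446

Forward differences of the values at t = 4, 5, 6:
  q  : 80  121  170
  Δ  : 41  49
  Δ^2: 8
The second differences are constant, confirming degree 2.
Interpolating (Newton forward form) and evaluating at t = 10 gives q(10) = 446.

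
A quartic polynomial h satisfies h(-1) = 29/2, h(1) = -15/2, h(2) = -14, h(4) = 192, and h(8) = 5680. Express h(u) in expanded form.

Write h(u) = au^4 + bu^3 + cu^2 + du + e. Substituting each data point gives a linear system:
  a - b + c - d + e = 29/2
  a + b + c + d + e = -15/2
  16a + 8b + 4c + 2d + e = -14
  256a + 64b + 16c + 4d + e = 192
  4096a + 512b + 64c + 8d + e = 5680
Solving the system yields a = 2, b = -5, c = 3/2, d = -6, e = 0.
So h(u) = 2u^4 - 5u^3 + (3/2)u^2 - 6u.
Check: h(1) = -15/2. ✓

h(u) = 2u^4 - 5u^3 + (3/2)u^2 - 6u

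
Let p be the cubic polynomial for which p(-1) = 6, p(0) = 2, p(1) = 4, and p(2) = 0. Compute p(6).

Using the Lagrange interpolation formula with nodes -1, 0, 1, 2:
  L_0(t) = t(t - 1)(t - 2) / -6
  L_1(t) = (t + 1)(t - 1)(t - 2) / 2
  L_2(t) = (t + 1)t(t - 2) / -2
  L_3(t) = (t + 1)t(t - 1) / 6
Then p(t) = 6·L_0(t) + 2·L_1(t) + 4·L_2(t) + 0·L_3(t).
Expanding and collecting terms gives p(t) = -2t³ + 3t² + t + 2.
Evaluating at t = 6: p(6) = -316.

-316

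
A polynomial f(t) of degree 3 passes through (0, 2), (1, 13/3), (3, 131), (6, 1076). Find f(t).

Using the Lagrange interpolation formula with nodes 0, 1, 3, 6:
  L_0(t) = (t - 1)(t - 3)(t - 6) / -18
  L_1(t) = t(t - 3)(t - 6) / 10
  L_2(t) = t(t - 1)(t - 6) / -18
  L_3(t) = t(t - 1)(t - 3) / 90
Then f(t) = 2·L_0(t) + 13/3·L_1(t) + 131·L_2(t) + 1076·L_3(t).
Expanding and collecting terms gives f(t) = 5t³ + (1/3)t² - 3t + 2.
Check: f(0) = 2. ✓

f(t) = 5t^3 + (1/3)t^2 - 3t + 2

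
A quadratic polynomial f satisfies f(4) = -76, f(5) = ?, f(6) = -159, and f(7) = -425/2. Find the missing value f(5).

-227/2

On equispaced nodes a degree-2 polynomial has vanishing third forward difference, so
  - f(4) + 3·f(5) - 3·f(6) + f(7) = 0.
Substituting the known values and solving for f(5):
  3·f(5) = -681/2
  f(5) = -227/2.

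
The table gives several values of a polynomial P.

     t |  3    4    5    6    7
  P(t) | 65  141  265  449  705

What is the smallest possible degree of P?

Forward differences of the values at t = 3, 4, 5, 6, 7:
  P  : 65  141  265  449  705
  Δ  : 76  124  184  256
  Δ^2: 48  60  72
  Δ^3: 12  12
  Δ^4: 0
The third differences are constant (12) and nonzero, while all higher differences vanish, so the minimal degree is 3.

3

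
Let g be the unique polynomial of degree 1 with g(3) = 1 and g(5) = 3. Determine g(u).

Write g(u) = au + b. Substituting each data point gives a linear system:
  3a + b = 1
  5a + b = 3
Solving the system yields a = 1, b = -2.
So g(u) = u - 2.
Check: g(5) = 3. ✓

g(u) = u - 2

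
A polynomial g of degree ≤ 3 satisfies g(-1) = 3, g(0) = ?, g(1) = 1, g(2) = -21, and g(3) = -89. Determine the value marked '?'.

The 4 known points determine the degree-3 polynomial uniquely.
Write g(x) = ax^3 + bx^2 + cx + d. Substituting each data point gives a linear system:
  -a + b - c + d = 3
  a + b + c + d = 1
  8a + 4b + 2c + d = -21
  27a + 9b + 3c + d = -89
Solving the system yields a = -4, b = 1, c = 3, d = 1.
So g(x) = -4x^3 + x^2 + 3x + 1.
Then g(0) = 1.

1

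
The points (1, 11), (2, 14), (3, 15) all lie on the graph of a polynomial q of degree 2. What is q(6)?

Using the Lagrange interpolation formula with nodes 1, 2, 3:
  L_0(n) = (n - 2)(n - 3) / 2
  L_1(n) = (n - 1)(n - 3) / -1
  L_2(n) = (n - 1)(n - 2) / 2
Then q(n) = 11·L_0(n) + 14·L_1(n) + 15·L_2(n).
Expanding and collecting terms gives q(n) = -n² + 6n + 6.
Evaluating at n = 6: q(6) = 6.

6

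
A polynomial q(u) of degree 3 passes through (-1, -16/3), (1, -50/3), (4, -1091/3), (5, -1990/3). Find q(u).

Write q(u) = au^3 + bu^2 + cu + d. Substituting each data point gives a linear system:
  -a + b - c + d = -16/3
  a + b + c + d = -50/3
  64a + 16b + 4c + d = -1091/3
  125a + 25b + 5c + d = -1990/3
Solving the system yields a = -4, b = -6, c = -5/3, d = -5.
So q(u) = -4u^3 - 6u^2 - (5/3)u - 5.
Check: q(4) = -1091/3. ✓

q(u) = -4u^3 - 6u^2 - (5/3)u - 5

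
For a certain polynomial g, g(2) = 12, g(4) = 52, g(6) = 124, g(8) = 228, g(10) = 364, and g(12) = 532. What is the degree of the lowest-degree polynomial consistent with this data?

2

Forward differences of the values at s = 2, 4, 6, 8, 10, 12:
  g  : 12  52  124  228  364  532
  Δ  : 40  72  104  136  168
  Δ^2: 32  32  32  32
  Δ^3: 0  0  0
  Δ^4: 0  0
  Δ^5: 0
The second differences are constant (32) and nonzero, while all higher differences vanish, so the minimal degree is 2.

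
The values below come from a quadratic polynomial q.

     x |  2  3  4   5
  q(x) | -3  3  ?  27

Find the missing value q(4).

On equispaced nodes a degree-2 polynomial has vanishing third forward difference, so
  - q(2) + 3·q(3) - 3·q(4) + q(5) = 0.
Substituting the known values and solving for q(4):
  -3·q(4) = -39
  q(4) = 13.

13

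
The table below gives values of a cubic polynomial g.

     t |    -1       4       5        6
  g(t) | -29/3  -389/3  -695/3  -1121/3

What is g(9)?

-3299/3

Using the Lagrange interpolation formula with nodes -1, 4, 5, 6:
  L_0(t) = (t - 4)(t - 5)(t - 6) / -210
  L_1(t) = (t + 1)(t - 5)(t - 6) / 10
  L_2(t) = (t + 1)(t - 4)(t - 6) / -6
  L_3(t) = (t + 1)(t - 4)(t - 5) / 14
Then g(t) = -29/3·L_0(t) - 389/3·L_1(t) - 695/3·L_2(t) - 1121/3·L_3(t).
Expanding and collecting terms gives g(t) = -t^3 - 5t^2 + 4t - 5/3.
Evaluating at t = 9: g(9) = -3299/3.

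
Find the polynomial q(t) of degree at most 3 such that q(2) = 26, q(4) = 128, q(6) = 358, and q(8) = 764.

Write q(t) = at^3 + bt^2 + ct + d. Substituting each data point gives a linear system:
  8a + 4b + 2c + d = 26
  64a + 16b + 4c + d = 128
  216a + 36b + 6c + d = 358
  512a + 64b + 8c + d = 764
Solving the system yields a = 1, b = 4, c = -1, d = 4.
So q(t) = t^3 + 4t^2 - t + 4.
Check: q(8) = 764. ✓

q(t) = t^3 + 4t^2 - t + 4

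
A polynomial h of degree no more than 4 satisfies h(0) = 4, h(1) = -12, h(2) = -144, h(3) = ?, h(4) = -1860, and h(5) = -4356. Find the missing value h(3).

-632

The 5 known points determine the degree-4 polynomial uniquely.
Write h(x) = ax^4 + bx^3 + cx^2 + dx + e. Substituting each data point gives a linear system:
  e = 4
  a + b + c + d + e = -12
  16a + 8b + 4c + 2d + e = -144
  256a + 64b + 16c + 4d + e = -1860
  625a + 125b + 25c + 5d + e = -4356
Solving the system yields a = -6, b = -4, c = -4, d = -2, e = 4.
So h(x) = -6x⁴ - 4x³ - 4x² - 2x + 4.
Then h(3) = -632.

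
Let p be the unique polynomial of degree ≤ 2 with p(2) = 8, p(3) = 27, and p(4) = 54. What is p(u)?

p(u) = 4u^2 - u - 6

Write p(u) = au^2 + bu + c. Substituting each data point gives a linear system:
  4a + 2b + c = 8
  9a + 3b + c = 27
  16a + 4b + c = 54
Solving the system yields a = 4, b = -1, c = -6.
So p(u) = 4u^2 - u - 6.
Check: p(4) = 54. ✓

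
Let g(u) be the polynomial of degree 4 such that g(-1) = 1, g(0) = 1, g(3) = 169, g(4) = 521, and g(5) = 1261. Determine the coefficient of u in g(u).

2

Write g(u) = au^4 + bu^3 + cu^2 + du + e. Substituting each data point gives a linear system:
  a - b + c - d + e = 1
  e = 1
  81a + 27b + 9c + 3d + e = 169
  256a + 64b + 16c + 4d + e = 521
  625a + 125b + 25c + 5d + e = 1261
Solving the system yields a = 2, b = 0, c = 0, d = 2, e = 1.
So g(u) = 2u^4 + 2u + 1.
The coefficient of u is 2.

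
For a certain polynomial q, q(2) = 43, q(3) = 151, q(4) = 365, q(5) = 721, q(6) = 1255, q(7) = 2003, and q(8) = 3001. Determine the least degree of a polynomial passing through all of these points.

3

Forward differences of the values at t = 2, 3, 4, 5, 6, 7, 8:
  q  : 43  151  365  721  1255  2003  3001
  Δ  : 108  214  356  534  748  998
  Δ^2: 106  142  178  214  250
  Δ^3: 36  36  36  36
  Δ^4: 0  0  0
  Δ^5: 0  0
  Δ^6: 0
The third differences are constant (36) and nonzero, while all higher differences vanish, so the minimal degree is 3.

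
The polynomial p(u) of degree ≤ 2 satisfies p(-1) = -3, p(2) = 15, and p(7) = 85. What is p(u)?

Write p(u) = au^2 + bu + c. Substituting each data point gives a linear system:
  a - b + c = -3
  4a + 2b + c = 15
  49a + 7b + c = 85
Solving the system yields a = 1, b = 5, c = 1.
So p(u) = u² + 5u + 1.
Check: p(-1) = -3. ✓

p(u) = u^2 + 5u + 1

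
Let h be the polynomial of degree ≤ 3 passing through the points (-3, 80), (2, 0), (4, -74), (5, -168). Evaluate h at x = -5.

Using the Lagrange interpolation formula with nodes -3, 2, 4, 5:
  L_0(x) = (x - 2)(x - 4)(x - 5) / -280
  L_1(x) = (x + 3)(x - 4)(x - 5) / 30
  L_2(x) = (x + 3)(x - 2)(x - 5) / -14
  L_3(x) = (x + 3)(x - 2)(x - 4) / 24
Then h(x) = 80·L_0(x) + 0·L_1(x) - 74·L_2(x) - 168·L_3(x).
Expanding and collecting terms gives h(x) = -2x^3 + 3x^2 + x + 2.
Evaluating at x = -5: h(-5) = 322.

322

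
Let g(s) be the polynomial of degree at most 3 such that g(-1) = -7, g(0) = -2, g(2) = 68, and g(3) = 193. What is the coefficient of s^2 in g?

5

Write g(s) = as^3 + bs^2 + cs + d. Substituting each data point gives a linear system:
  -a + b - c + d = -7
  d = -2
  8a + 4b + 2c + d = 68
  27a + 9b + 3c + d = 193
Solving the system yields a = 5, b = 5, c = 5, d = -2.
So g(s) = 5s^3 + 5s^2 + 5s - 2.
The coefficient of s^2 is 5.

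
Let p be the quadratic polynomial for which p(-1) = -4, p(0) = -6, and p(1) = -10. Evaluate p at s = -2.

Using the Lagrange interpolation formula with nodes -1, 0, 1:
  L_0(s) = s(s - 1) / 2
  L_1(s) = (s + 1)(s - 1) / -1
  L_2(s) = (s + 1)s / 2
Then p(s) = -4·L_0(s) - 6·L_1(s) - 10·L_2(s).
Expanding and collecting terms gives p(s) = -s² - 3s - 6.
Evaluating at s = -2: p(-2) = -4.

-4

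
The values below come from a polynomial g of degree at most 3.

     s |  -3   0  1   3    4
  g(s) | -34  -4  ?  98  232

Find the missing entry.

The 4 known points determine the degree-3 polynomial uniquely.
Write g(s) = as^3 + bs^2 + cs + d. Substituting each data point gives a linear system:
  -27a + 9b - 3c + d = -34
  d = -4
  27a + 9b + 3c + d = 98
  64a + 16b + 4c + d = 232
Solving the system yields a = 3, b = 4, c = -5, d = -4.
So g(s) = 3s³ + 4s² - 5s - 4.
Then g(1) = -2.

-2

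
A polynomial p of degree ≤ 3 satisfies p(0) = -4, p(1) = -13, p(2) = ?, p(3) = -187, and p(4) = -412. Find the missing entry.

On equispaced nodes a degree-3 polynomial has vanishing fourth forward difference, so
  p(0) - 4·p(1) + 6·p(2) - 4·p(3) + p(4) = 0.
Substituting the known values and solving for p(2):
  6·p(2) = -384
  p(2) = -64.

-64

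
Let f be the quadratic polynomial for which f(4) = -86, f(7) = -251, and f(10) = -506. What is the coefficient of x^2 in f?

Write f(x) = ax^2 + bx + c. Substituting each data point gives a linear system:
  16a + 4b + c = -86
  49a + 7b + c = -251
  100a + 10b + c = -506
Solving the system yields a = -5, b = 0, c = -6.
So f(x) = -5x^2 - 6.
The leading coefficient is -5.

-5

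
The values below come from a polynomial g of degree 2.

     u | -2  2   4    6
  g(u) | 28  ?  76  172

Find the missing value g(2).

The 3 known points determine the degree-2 polynomial uniquely.
Write g(u) = au^2 + bu + c. Substituting each data point gives a linear system:
  4a - 2b + c = 28
  16a + 4b + c = 76
  36a + 6b + c = 172
Solving the system yields a = 5, b = -2, c = 4.
So g(u) = 5u^2 - 2u + 4.
Then g(2) = 20.

20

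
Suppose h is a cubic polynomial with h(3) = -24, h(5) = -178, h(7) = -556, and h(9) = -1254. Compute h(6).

Forward differences of the values at s = 3, 5, 7, 9:
  h  : -24  -178  -556  -1254
  Δ  : -154  -378  -698
  Δ^2: -224  -320
  Δ^3: -96
The third differences are constant, confirming degree 3.
Interpolating (Newton forward form) and evaluating at s = 6 gives h(6) = -333.

-333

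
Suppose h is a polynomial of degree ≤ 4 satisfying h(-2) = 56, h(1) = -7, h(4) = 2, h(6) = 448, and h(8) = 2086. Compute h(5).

Write h(u) = au^4 + bu^3 + cu^2 + du + e. Substituting each data point gives a linear system:
  16a - 8b + 4c - 2d + e = 56
  a + b + c + d + e = -7
  256a + 64b + 16c + 4d + e = 2
  1296a + 216b + 36c + 6d + e = 448
  4096a + 512b + 64c + 8d + e = 2086
Solving the system yields a = 1, b = -4, c = 1, d = -3, e = -2.
So h(u) = u^4 - 4u^3 + u^2 - 3u - 2.
Then h(5) = 133.

133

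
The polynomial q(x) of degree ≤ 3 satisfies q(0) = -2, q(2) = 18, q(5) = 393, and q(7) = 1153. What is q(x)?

Write q(x) = ax^3 + bx^2 + cx + d. Substituting each data point gives a linear system:
  d = -2
  8a + 4b + 2c + d = 18
  125a + 25b + 5c + d = 393
  343a + 49b + 7c + d = 1153
Solving the system yields a = 4, b = -5, c = 4, d = -2.
So q(x) = 4x³ - 5x² + 4x - 2.
Check: q(7) = 1153. ✓

q(x) = 4x^3 - 5x^2 + 4x - 2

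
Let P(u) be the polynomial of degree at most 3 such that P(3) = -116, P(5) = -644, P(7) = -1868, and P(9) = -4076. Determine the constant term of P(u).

Write P(u) = au^3 + bu^2 + cu + d. Substituting each data point gives a linear system:
  27a + 9b + 3c + d = -116
  125a + 25b + 5c + d = -644
  343a + 49b + 7c + d = -1868
  729a + 81b + 9c + d = -4076
Solving the system yields a = -6, b = 3, c = 6, d = 1.
So P(u) = -6u³ + 3u² + 6u + 1.
The constant term is 1.

1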